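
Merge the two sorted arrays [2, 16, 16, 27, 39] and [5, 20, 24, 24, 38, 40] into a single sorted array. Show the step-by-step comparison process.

Merging process:

Compare 2 vs 5: take 2 from left. Merged: [2]
Compare 16 vs 5: take 5 from right. Merged: [2, 5]
Compare 16 vs 20: take 16 from left. Merged: [2, 5, 16]
Compare 16 vs 20: take 16 from left. Merged: [2, 5, 16, 16]
Compare 27 vs 20: take 20 from right. Merged: [2, 5, 16, 16, 20]
Compare 27 vs 24: take 24 from right. Merged: [2, 5, 16, 16, 20, 24]
Compare 27 vs 24: take 24 from right. Merged: [2, 5, 16, 16, 20, 24, 24]
Compare 27 vs 38: take 27 from left. Merged: [2, 5, 16, 16, 20, 24, 24, 27]
Compare 39 vs 38: take 38 from right. Merged: [2, 5, 16, 16, 20, 24, 24, 27, 38]
Compare 39 vs 40: take 39 from left. Merged: [2, 5, 16, 16, 20, 24, 24, 27, 38, 39]
Append remaining from right: [40]. Merged: [2, 5, 16, 16, 20, 24, 24, 27, 38, 39, 40]

Final merged array: [2, 5, 16, 16, 20, 24, 24, 27, 38, 39, 40]
Total comparisons: 10

The merged array is [2, 5, 16, 16, 20, 24, 24, 27, 38, 39, 40], requiring 10 comparisons. The merge step runs in O(n) time where n is the total number of elements.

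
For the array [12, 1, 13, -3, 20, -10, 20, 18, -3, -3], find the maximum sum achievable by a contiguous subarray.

Using Kadane's algorithm on [12, 1, 13, -3, 20, -10, 20, 18, -3, -3]:

Scanning through the array:
Position 1 (value 1): max_ending_here = 13, max_so_far = 13
Position 2 (value 13): max_ending_here = 26, max_so_far = 26
Position 3 (value -3): max_ending_here = 23, max_so_far = 26
Position 4 (value 20): max_ending_here = 43, max_so_far = 43
Position 5 (value -10): max_ending_here = 33, max_so_far = 43
Position 6 (value 20): max_ending_here = 53, max_so_far = 53
Position 7 (value 18): max_ending_here = 71, max_so_far = 71
Position 8 (value -3): max_ending_here = 68, max_so_far = 71
Position 9 (value -3): max_ending_here = 65, max_so_far = 71

Maximum subarray: [12, 1, 13, -3, 20, -10, 20, 18]
Maximum sum: 71

The maximum subarray is [12, 1, 13, -3, 20, -10, 20, 18] with sum 71. This subarray runs from index 0 to index 7.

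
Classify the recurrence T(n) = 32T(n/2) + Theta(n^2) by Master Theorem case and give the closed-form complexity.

Master Theorem for T(n) = 32T(n/2) + O(n^2):

a = 32, b = 2, c = 2
log_b(a) = log_2(32) = 5.0000

Case 1: c = 2 < log_2(32) = 5.0000
T(n) = O(n^(log_2 32)) = O(n^5)

For T(n) = 32T(n/2) + O(n^2): log_2(32) = 5.0000. This is Case 1 of the Master Theorem (c < log_b(a), work dominated by leaves), giving O(n^5).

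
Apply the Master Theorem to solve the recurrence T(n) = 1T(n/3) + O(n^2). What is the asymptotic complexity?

Master Theorem for T(n) = 1T(n/3) + O(n^2):

a = 1, b = 3, c = 2
log_b(a) = log_3(1) = 0.0000

Case 3: c = 2 > log_3(1) = 0.0000
T(n) = O(n^2) = O(n^2)

For T(n) = 1T(n/3) + O(n^2): log_3(1) = 0.0000. This is Case 3 of the Master Theorem (c > log_b(a), work dominated by root), giving O(n^2).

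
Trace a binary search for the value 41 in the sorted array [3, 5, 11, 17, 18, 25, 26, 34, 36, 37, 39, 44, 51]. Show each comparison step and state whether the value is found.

Binary search for 41 in [3, 5, 11, 17, 18, 25, 26, 34, 36, 37, 39, 44, 51]:

lo=0, hi=12, mid=6, arr[mid]=26 -> 26 < 41, search right half
lo=7, hi=12, mid=9, arr[mid]=37 -> 37 < 41, search right half
lo=10, hi=12, mid=11, arr[mid]=44 -> 44 > 41, search left half
lo=10, hi=10, mid=10, arr[mid]=39 -> 39 < 41, search right half
lo=11 > hi=10, target 41 not found

Binary search determines that 41 is not in the array after 4 comparisons. The search space was exhausted without finding the target.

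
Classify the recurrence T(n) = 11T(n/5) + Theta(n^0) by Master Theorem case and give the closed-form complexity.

Master Theorem for T(n) = 11T(n/5) + O(n^0):

a = 11, b = 5, c = 0
log_b(a) = log_5(11) = 1.4899

Case 1: c = 0 < log_5(11) = 1.4899
T(n) = O(n^(log_5 11))

For T(n) = 11T(n/5) + O(n^0): log_5(11) = 1.4899. This is Case 1 of the Master Theorem (c < log_b(a), work dominated by leaves), giving O(n^(log_5 11)).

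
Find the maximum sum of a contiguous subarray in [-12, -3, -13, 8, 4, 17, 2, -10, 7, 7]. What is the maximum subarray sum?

Using Kadane's algorithm on [-12, -3, -13, 8, 4, 17, 2, -10, 7, 7]:

Scanning through the array:
Position 1 (value -3): max_ending_here = -3, max_so_far = -3
Position 2 (value -13): max_ending_here = -13, max_so_far = -3
Position 3 (value 8): max_ending_here = 8, max_so_far = 8
Position 4 (value 4): max_ending_here = 12, max_so_far = 12
Position 5 (value 17): max_ending_here = 29, max_so_far = 29
Position 6 (value 2): max_ending_here = 31, max_so_far = 31
Position 7 (value -10): max_ending_here = 21, max_so_far = 31
Position 8 (value 7): max_ending_here = 28, max_so_far = 31
Position 9 (value 7): max_ending_here = 35, max_so_far = 35

Maximum subarray: [8, 4, 17, 2, -10, 7, 7]
Maximum sum: 35

The maximum subarray is [8, 4, 17, 2, -10, 7, 7] with sum 35. This subarray runs from index 3 to index 9.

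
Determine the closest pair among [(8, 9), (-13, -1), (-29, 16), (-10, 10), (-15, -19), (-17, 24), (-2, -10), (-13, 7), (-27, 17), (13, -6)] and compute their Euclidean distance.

Computing all pairwise distances among 10 points:

d((8, 9), (-13, -1)) = 23.2594
d((8, 9), (-29, 16)) = 37.6563
d((8, 9), (-10, 10)) = 18.0278
d((8, 9), (-15, -19)) = 36.2353
d((8, 9), (-17, 24)) = 29.1548
d((8, 9), (-2, -10)) = 21.4709
d((8, 9), (-13, 7)) = 21.095
d((8, 9), (-27, 17)) = 35.9026
d((8, 9), (13, -6)) = 15.8114
d((-13, -1), (-29, 16)) = 23.3452
d((-13, -1), (-10, 10)) = 11.4018
d((-13, -1), (-15, -19)) = 18.1108
d((-13, -1), (-17, 24)) = 25.318
d((-13, -1), (-2, -10)) = 14.2127
d((-13, -1), (-13, 7)) = 8.0
d((-13, -1), (-27, 17)) = 22.8035
d((-13, -1), (13, -6)) = 26.4764
d((-29, 16), (-10, 10)) = 19.9249
d((-29, 16), (-15, -19)) = 37.6962
d((-29, 16), (-17, 24)) = 14.4222
d((-29, 16), (-2, -10)) = 37.4833
d((-29, 16), (-13, 7)) = 18.3576
d((-29, 16), (-27, 17)) = 2.2361 <-- minimum
d((-29, 16), (13, -6)) = 47.4131
d((-10, 10), (-15, -19)) = 29.4279
d((-10, 10), (-17, 24)) = 15.6525
d((-10, 10), (-2, -10)) = 21.5407
d((-10, 10), (-13, 7)) = 4.2426
d((-10, 10), (-27, 17)) = 18.3848
d((-10, 10), (13, -6)) = 28.0179
d((-15, -19), (-17, 24)) = 43.0465
d((-15, -19), (-2, -10)) = 15.8114
d((-15, -19), (-13, 7)) = 26.0768
d((-15, -19), (-27, 17)) = 37.9473
d((-15, -19), (13, -6)) = 30.8707
d((-17, 24), (-2, -10)) = 37.1618
d((-17, 24), (-13, 7)) = 17.4642
d((-17, 24), (-27, 17)) = 12.2066
d((-17, 24), (13, -6)) = 42.4264
d((-2, -10), (-13, 7)) = 20.2485
d((-2, -10), (-27, 17)) = 36.7967
d((-2, -10), (13, -6)) = 15.5242
d((-13, 7), (-27, 17)) = 17.2047
d((-13, 7), (13, -6)) = 29.0689
d((-27, 17), (13, -6)) = 46.1411

Closest pair: (-29, 16) and (-27, 17) with distance 2.2361

The closest pair is (-29, 16) and (-27, 17) with Euclidean distance 2.2361. For 10 points, brute-force pairwise comparison is shown above. For large n, the divide-and-conquer algorithm (sort by x, recurse on halves, check the dividing strip) achieves O(n log n).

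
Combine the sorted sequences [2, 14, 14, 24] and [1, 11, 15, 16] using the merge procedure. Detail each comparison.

Merging process:

Compare 2 vs 1: take 1 from right. Merged: [1]
Compare 2 vs 11: take 2 from left. Merged: [1, 2]
Compare 14 vs 11: take 11 from right. Merged: [1, 2, 11]
Compare 14 vs 15: take 14 from left. Merged: [1, 2, 11, 14]
Compare 14 vs 15: take 14 from left. Merged: [1, 2, 11, 14, 14]
Compare 24 vs 15: take 15 from right. Merged: [1, 2, 11, 14, 14, 15]
Compare 24 vs 16: take 16 from right. Merged: [1, 2, 11, 14, 14, 15, 16]
Append remaining from left: [24]. Merged: [1, 2, 11, 14, 14, 15, 16, 24]

Final merged array: [1, 2, 11, 14, 14, 15, 16, 24]
Total comparisons: 7

The merged array is [1, 2, 11, 14, 14, 15, 16, 24], requiring 7 comparisons. The merge step runs in O(n) time where n is the total number of elements.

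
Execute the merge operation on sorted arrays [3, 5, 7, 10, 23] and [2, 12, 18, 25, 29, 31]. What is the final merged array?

Merging process:

Compare 3 vs 2: take 2 from right. Merged: [2]
Compare 3 vs 12: take 3 from left. Merged: [2, 3]
Compare 5 vs 12: take 5 from left. Merged: [2, 3, 5]
Compare 7 vs 12: take 7 from left. Merged: [2, 3, 5, 7]
Compare 10 vs 12: take 10 from left. Merged: [2, 3, 5, 7, 10]
Compare 23 vs 12: take 12 from right. Merged: [2, 3, 5, 7, 10, 12]
Compare 23 vs 18: take 18 from right. Merged: [2, 3, 5, 7, 10, 12, 18]
Compare 23 vs 25: take 23 from left. Merged: [2, 3, 5, 7, 10, 12, 18, 23]
Append remaining from right: [25, 29, 31]. Merged: [2, 3, 5, 7, 10, 12, 18, 23, 25, 29, 31]

Final merged array: [2, 3, 5, 7, 10, 12, 18, 23, 25, 29, 31]
Total comparisons: 8

The merged array is [2, 3, 5, 7, 10, 12, 18, 23, 25, 29, 31], requiring 8 comparisons. The merge step runs in O(n) time where n is the total number of elements.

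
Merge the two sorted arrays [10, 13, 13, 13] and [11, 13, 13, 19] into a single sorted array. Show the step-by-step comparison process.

Merging process:

Compare 10 vs 11: take 10 from left. Merged: [10]
Compare 13 vs 11: take 11 from right. Merged: [10, 11]
Compare 13 vs 13: take 13 from left. Merged: [10, 11, 13]
Compare 13 vs 13: take 13 from left. Merged: [10, 11, 13, 13]
Compare 13 vs 13: take 13 from left. Merged: [10, 11, 13, 13, 13]
Append remaining from right: [13, 13, 19]. Merged: [10, 11, 13, 13, 13, 13, 13, 19]

Final merged array: [10, 11, 13, 13, 13, 13, 13, 19]
Total comparisons: 5

The merged array is [10, 11, 13, 13, 13, 13, 13, 19], requiring 5 comparisons. The merge step runs in O(n) time where n is the total number of elements.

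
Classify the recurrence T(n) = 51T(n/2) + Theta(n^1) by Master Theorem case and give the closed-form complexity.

Master Theorem for T(n) = 51T(n/2) + O(n^1):

a = 51, b = 2, c = 1
log_b(a) = log_2(51) = 5.6724

Case 1: c = 1 < log_2(51) = 5.6724
T(n) = O(n^(log_2 51))

For T(n) = 51T(n/2) + O(n^1): log_2(51) = 5.6724. This is Case 1 of the Master Theorem (c < log_b(a), work dominated by leaves), giving O(n^(log_2 51)).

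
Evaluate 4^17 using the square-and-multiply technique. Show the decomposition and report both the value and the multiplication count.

Computing 4^17 by squaring (build up from 4^1; each line after the first costs one multiplication):

4^1 = 4
4^2 = (4^1)^2 = 4^2 = 16
4^4 = (4^2)^2 = 16^2 = 256
4^8 = (4^4)^2 = 256^2 = 65536
4^16 = (4^8)^2 = 65536^2 = 4294967296
4^17 = 4 * 4^16 = 4 * 4294967296 = 17179869184

Result: 17179869184
Multiplications needed: 5 (5 lines after 4^1)

4^17 = 17179869184. Using exponentiation by squaring, this requires 5 multiplications. The key idea: if the exponent is even, square the half-power; if odd, multiply by the base once.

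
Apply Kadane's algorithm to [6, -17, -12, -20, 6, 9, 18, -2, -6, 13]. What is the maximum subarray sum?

Using Kadane's algorithm on [6, -17, -12, -20, 6, 9, 18, -2, -6, 13]:

Scanning through the array:
Position 1 (value -17): max_ending_here = -11, max_so_far = 6
Position 2 (value -12): max_ending_here = -12, max_so_far = 6
Position 3 (value -20): max_ending_here = -20, max_so_far = 6
Position 4 (value 6): max_ending_here = 6, max_so_far = 6
Position 5 (value 9): max_ending_here = 15, max_so_far = 15
Position 6 (value 18): max_ending_here = 33, max_so_far = 33
Position 7 (value -2): max_ending_here = 31, max_so_far = 33
Position 8 (value -6): max_ending_here = 25, max_so_far = 33
Position 9 (value 13): max_ending_here = 38, max_so_far = 38

Maximum subarray: [6, 9, 18, -2, -6, 13]
Maximum sum: 38

The maximum subarray is [6, 9, 18, -2, -6, 13] with sum 38. This subarray runs from index 4 to index 9.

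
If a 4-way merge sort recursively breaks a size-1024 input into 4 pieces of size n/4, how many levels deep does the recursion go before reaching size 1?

For divide and conquer with division factor 4:

Problem sizes at each level:
Level 0: 1024
Level 1: 256
Level 2: 64
Level 3: 16
Level 4: 4
Level 5: 1

The root is level 0 and the size-1 base case is level 5 (the tree spans levels 0 through 5, i.e. 6 levels counting the root), so the depth is the number of divisions: log_4(1024) = 5

The recursion tree depth is log_4(1024) = 5. At each level, the problem size is divided by 4, so it takes 5 divisions to reduce to a base case of size 1. The algorithm makes 4 recursive calls at each level.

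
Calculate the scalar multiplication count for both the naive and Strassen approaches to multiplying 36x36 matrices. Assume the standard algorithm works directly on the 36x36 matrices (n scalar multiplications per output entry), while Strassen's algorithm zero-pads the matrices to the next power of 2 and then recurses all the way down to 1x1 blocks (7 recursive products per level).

Matrix multiplication for 36x36 matrices:

Strassen's algorithm requires power-of-2 dimensions. Pad 36x36 to 64x64 (next power of 2).

Standard algorithm: 36^3 = 46656 multiplications
Strassen's algorithm: 7^(log2(64)) = 7^6 = 117649 multiplications
Difference: 46656 - 117649 = -70993 (Strassen uses MORE here due to padding overhead — for small or just-over-power-of-2 n, padding can outweigh the per-level savings)

Standard: 46656 multiplications (36^3). Strassen: 117649 multiplications (7^6, after padding to 64x64). Strassen reduces 8 recursive multiplications to 7 at each level.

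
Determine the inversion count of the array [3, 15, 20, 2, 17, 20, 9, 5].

Finding inversions in [3, 15, 20, 2, 17, 20, 9, 5]:

(0, 3): arr[0]=3 > arr[3]=2
(1, 3): arr[1]=15 > arr[3]=2
(1, 6): arr[1]=15 > arr[6]=9
(1, 7): arr[1]=15 > arr[7]=5
(2, 3): arr[2]=20 > arr[3]=2
(2, 4): arr[2]=20 > arr[4]=17
(2, 6): arr[2]=20 > arr[6]=9
(2, 7): arr[2]=20 > arr[7]=5
(4, 6): arr[4]=17 > arr[6]=9
(4, 7): arr[4]=17 > arr[7]=5
(5, 6): arr[5]=20 > arr[6]=9
(5, 7): arr[5]=20 > arr[7]=5
(6, 7): arr[6]=9 > arr[7]=5

Total inversions: 13

The array has 13 inversion(s): (0,3), (1,3), (1,6), (1,7), (2,3), (2,4), (2,6), (2,7), (4,6), (4,7), (5,6), (5,7), (6,7). Each pair (i,j) satisfies i < j and arr[i] > arr[j].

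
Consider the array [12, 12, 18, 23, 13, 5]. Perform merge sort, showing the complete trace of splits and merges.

Merge sort trace:

Split: [12, 12, 18, 23, 13, 5] -> [12, 12, 18] and [23, 13, 5]
  Split: [12, 12, 18] -> [12] and [12, 18]
    Split: [12, 18] -> [12] and [18]
    Merge: [12] + [18] -> [12, 18]
  Merge: [12] + [12, 18] -> [12, 12, 18]
  Split: [23, 13, 5] -> [23] and [13, 5]
    Split: [13, 5] -> [13] and [5]
    Merge: [13] + [5] -> [5, 13]
  Merge: [23] + [5, 13] -> [5, 13, 23]
Merge: [12, 12, 18] + [5, 13, 23] -> [5, 12, 12, 13, 18, 23]

Final sorted array: [5, 12, 12, 13, 18, 23]

The merge sort proceeds by recursively splitting the array and merging sorted halves.
After all merges, the sorted array is [5, 12, 12, 13, 18, 23].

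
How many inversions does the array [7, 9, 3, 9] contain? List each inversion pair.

Finding inversions in [7, 9, 3, 9]:

(0, 2): arr[0]=7 > arr[2]=3
(1, 2): arr[1]=9 > arr[2]=3

Total inversions: 2

The array has 2 inversion(s): (0,2), (1,2). Each pair (i,j) satisfies i < j and arr[i] > arr[j].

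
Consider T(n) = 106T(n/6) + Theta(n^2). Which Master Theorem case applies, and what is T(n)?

Master Theorem for T(n) = 106T(n/6) + O(n^2):

a = 106, b = 6, c = 2
log_b(a) = log_6(106) = 2.6027

Case 1: c = 2 < log_6(106) = 2.6027
T(n) = O(n^(log_6 106))

For T(n) = 106T(n/6) + O(n^2): log_6(106) = 2.6027. This is Case 1 of the Master Theorem (c < log_b(a), work dominated by leaves), giving O(n^(log_6 106)).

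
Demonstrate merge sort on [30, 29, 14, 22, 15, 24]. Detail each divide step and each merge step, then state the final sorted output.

Merge sort trace:

Split: [30, 29, 14, 22, 15, 24] -> [30, 29, 14] and [22, 15, 24]
  Split: [30, 29, 14] -> [30] and [29, 14]
    Split: [29, 14] -> [29] and [14]
    Merge: [29] + [14] -> [14, 29]
  Merge: [30] + [14, 29] -> [14, 29, 30]
  Split: [22, 15, 24] -> [22] and [15, 24]
    Split: [15, 24] -> [15] and [24]
    Merge: [15] + [24] -> [15, 24]
  Merge: [22] + [15, 24] -> [15, 22, 24]
Merge: [14, 29, 30] + [15, 22, 24] -> [14, 15, 22, 24, 29, 30]

Final sorted array: [14, 15, 22, 24, 29, 30]

The merge sort proceeds by recursively splitting the array and merging sorted halves.
After all merges, the sorted array is [14, 15, 22, 24, 29, 30].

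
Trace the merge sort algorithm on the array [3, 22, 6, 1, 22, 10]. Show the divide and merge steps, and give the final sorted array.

Merge sort trace:

Split: [3, 22, 6, 1, 22, 10] -> [3, 22, 6] and [1, 22, 10]
  Split: [3, 22, 6] -> [3] and [22, 6]
    Split: [22, 6] -> [22] and [6]
    Merge: [22] + [6] -> [6, 22]
  Merge: [3] + [6, 22] -> [3, 6, 22]
  Split: [1, 22, 10] -> [1] and [22, 10]
    Split: [22, 10] -> [22] and [10]
    Merge: [22] + [10] -> [10, 22]
  Merge: [1] + [10, 22] -> [1, 10, 22]
Merge: [3, 6, 22] + [1, 10, 22] -> [1, 3, 6, 10, 22, 22]

Final sorted array: [1, 3, 6, 10, 22, 22]

The merge sort proceeds by recursively splitting the array and merging sorted halves.
After all merges, the sorted array is [1, 3, 6, 10, 22, 22].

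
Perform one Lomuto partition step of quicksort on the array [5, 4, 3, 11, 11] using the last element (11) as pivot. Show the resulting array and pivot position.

Lomuto partition with pivot = 11:

Initial array: [5, 4, 3, 11, 11]

arr[0]=5 <= 11: swap with position 0, array becomes [5, 4, 3, 11, 11]
arr[1]=4 <= 11: swap with position 1, array becomes [5, 4, 3, 11, 11]
arr[2]=3 <= 11: swap with position 2, array becomes [5, 4, 3, 11, 11]
arr[3]=11 <= 11: swap with position 3, array becomes [5, 4, 3, 11, 11]

Place pivot at position 4: [5, 4, 3, 11, 11]
Pivot position: 4

After partitioning with pivot 11, the array becomes [5, 4, 3, 11, 11]. The pivot is placed at index 4. All elements to the left of the pivot are <= 11, and all elements to the right are > 11.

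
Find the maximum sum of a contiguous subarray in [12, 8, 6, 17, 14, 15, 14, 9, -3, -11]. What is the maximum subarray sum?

Using Kadane's algorithm on [12, 8, 6, 17, 14, 15, 14, 9, -3, -11]:

Scanning through the array:
Position 1 (value 8): max_ending_here = 20, max_so_far = 20
Position 2 (value 6): max_ending_here = 26, max_so_far = 26
Position 3 (value 17): max_ending_here = 43, max_so_far = 43
Position 4 (value 14): max_ending_here = 57, max_so_far = 57
Position 5 (value 15): max_ending_here = 72, max_so_far = 72
Position 6 (value 14): max_ending_here = 86, max_so_far = 86
Position 7 (value 9): max_ending_here = 95, max_so_far = 95
Position 8 (value -3): max_ending_here = 92, max_so_far = 95
Position 9 (value -11): max_ending_here = 81, max_so_far = 95

Maximum subarray: [12, 8, 6, 17, 14, 15, 14, 9]
Maximum sum: 95

The maximum subarray is [12, 8, 6, 17, 14, 15, 14, 9] with sum 95. This subarray runs from index 0 to index 7.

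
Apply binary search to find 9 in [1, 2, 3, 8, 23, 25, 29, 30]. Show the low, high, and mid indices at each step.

Binary search for 9 in [1, 2, 3, 8, 23, 25, 29, 30]:

lo=0, hi=7, mid=3, arr[mid]=8 -> 8 < 9, search right half
lo=4, hi=7, mid=5, arr[mid]=25 -> 25 > 9, search left half
lo=4, hi=4, mid=4, arr[mid]=23 -> 23 > 9, search left half
lo=4 > hi=3, target 9 not found

Binary search determines that 9 is not in the array after 3 comparisons. The search space was exhausted without finding the target.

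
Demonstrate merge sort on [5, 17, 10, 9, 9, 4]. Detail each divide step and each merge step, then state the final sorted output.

Merge sort trace:

Split: [5, 17, 10, 9, 9, 4] -> [5, 17, 10] and [9, 9, 4]
  Split: [5, 17, 10] -> [5] and [17, 10]
    Split: [17, 10] -> [17] and [10]
    Merge: [17] + [10] -> [10, 17]
  Merge: [5] + [10, 17] -> [5, 10, 17]
  Split: [9, 9, 4] -> [9] and [9, 4]
    Split: [9, 4] -> [9] and [4]
    Merge: [9] + [4] -> [4, 9]
  Merge: [9] + [4, 9] -> [4, 9, 9]
Merge: [5, 10, 17] + [4, 9, 9] -> [4, 5, 9, 9, 10, 17]

Final sorted array: [4, 5, 9, 9, 10, 17]

The merge sort proceeds by recursively splitting the array and merging sorted halves.
After all merges, the sorted array is [4, 5, 9, 9, 10, 17].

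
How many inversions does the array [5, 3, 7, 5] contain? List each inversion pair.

Finding inversions in [5, 3, 7, 5]:

(0, 1): arr[0]=5 > arr[1]=3
(2, 3): arr[2]=7 > arr[3]=5

Total inversions: 2

The array has 2 inversion(s): (0,1), (2,3). Each pair (i,j) satisfies i < j and arr[i] > arr[j].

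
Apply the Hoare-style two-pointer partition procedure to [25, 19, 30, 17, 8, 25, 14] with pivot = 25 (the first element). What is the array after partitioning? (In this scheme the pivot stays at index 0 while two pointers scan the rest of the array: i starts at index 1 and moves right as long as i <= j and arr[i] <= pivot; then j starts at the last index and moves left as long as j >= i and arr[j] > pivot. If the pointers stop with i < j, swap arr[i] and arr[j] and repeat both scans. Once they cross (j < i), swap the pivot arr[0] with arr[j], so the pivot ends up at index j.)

Hoare-style two-pointer partition with pivot = 25:

Initial array: [25, 19, 30, 17, 8, 25, 14]

Pointers start at i = 1, j = 6.
i stops at index 2 (arr[2]=30 > 25), j stops at index 6 (arr[6]=14 <= 25): swap arr[2] and arr[6], array becomes [25, 19, 14, 17, 8, 25, 30]
i ends at 6, j ends at 5: the pointers have crossed (j < i), so scanning stops.

Swap pivot arr[0] with arr[5] to place pivot at position 5: [25, 19, 14, 17, 8, 25, 30]
Pivot position: 5

After partitioning with pivot 25, the array becomes [25, 19, 14, 17, 8, 25, 30]. The pivot is placed at index 5. All elements to the left of the pivot are <= 25, and all elements to the right are > 25.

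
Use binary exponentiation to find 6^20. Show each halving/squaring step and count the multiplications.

Computing 6^20 by squaring (build up from 6^1; each line after the first costs one multiplication):

6^1 = 6
6^2 = (6^1)^2 = 6^2 = 36
6^4 = (6^2)^2 = 36^2 = 1296
6^5 = 6 * 6^4 = 6 * 1296 = 7776
6^10 = (6^5)^2 = 7776^2 = 60466176
6^20 = (6^10)^2 = 60466176^2 = 3656158440062976

Result: 3656158440062976
Multiplications needed: 5 (5 lines after 6^1)

6^20 = 3656158440062976. Using exponentiation by squaring, this requires 5 multiplications. The key idea: if the exponent is even, square the half-power; if odd, multiply by the base once.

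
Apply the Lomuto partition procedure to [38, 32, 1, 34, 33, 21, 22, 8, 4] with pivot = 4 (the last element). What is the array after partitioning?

Lomuto partition with pivot = 4:

Initial array: [38, 32, 1, 34, 33, 21, 22, 8, 4]

arr[0]=38 > 4: no swap
arr[1]=32 > 4: no swap
arr[2]=1 <= 4: swap with position 0, array becomes [1, 32, 38, 34, 33, 21, 22, 8, 4]
arr[3]=34 > 4: no swap
arr[4]=33 > 4: no swap
arr[5]=21 > 4: no swap
arr[6]=22 > 4: no swap
arr[7]=8 > 4: no swap

Place pivot at position 1: [1, 4, 38, 34, 33, 21, 22, 8, 32]
Pivot position: 1

After partitioning with pivot 4, the array becomes [1, 4, 38, 34, 33, 21, 22, 8, 32]. The pivot is placed at index 1. All elements to the left of the pivot are <= 4, and all elements to the right are > 4.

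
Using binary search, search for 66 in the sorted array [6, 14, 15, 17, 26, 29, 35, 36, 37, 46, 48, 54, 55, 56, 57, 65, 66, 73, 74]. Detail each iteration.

Binary search for 66 in [6, 14, 15, 17, 26, 29, 35, 36, 37, 46, 48, 54, 55, 56, 57, 65, 66, 73, 74]:

lo=0, hi=18, mid=9, arr[mid]=46 -> 46 < 66, search right half
lo=10, hi=18, mid=14, arr[mid]=57 -> 57 < 66, search right half
lo=15, hi=18, mid=16, arr[mid]=66 -> Found target at index 16!

Binary search finds 66 at index 16 after 3 comparisons. The search repeatedly halves the search space by comparing with the middle element.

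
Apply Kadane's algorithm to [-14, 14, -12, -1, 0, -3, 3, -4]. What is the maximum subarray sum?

Using Kadane's algorithm on [-14, 14, -12, -1, 0, -3, 3, -4]:

Scanning through the array:
Position 1 (value 14): max_ending_here = 14, max_so_far = 14
Position 2 (value -12): max_ending_here = 2, max_so_far = 14
Position 3 (value -1): max_ending_here = 1, max_so_far = 14
Position 4 (value 0): max_ending_here = 1, max_so_far = 14
Position 5 (value -3): max_ending_here = -2, max_so_far = 14
Position 6 (value 3): max_ending_here = 3, max_so_far = 14
Position 7 (value -4): max_ending_here = -1, max_so_far = 14

Maximum subarray: [14]
Maximum sum: 14

The maximum subarray is [14] with sum 14. This subarray runs from index 1 to index 1.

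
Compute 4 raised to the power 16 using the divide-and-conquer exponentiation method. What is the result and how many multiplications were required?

Computing 4^16 by squaring (build up from 4^1; each line after the first costs one multiplication):

4^1 = 4
4^2 = (4^1)^2 = 4^2 = 16
4^4 = (4^2)^2 = 16^2 = 256
4^8 = (4^4)^2 = 256^2 = 65536
4^16 = (4^8)^2 = 65536^2 = 4294967296

Result: 4294967296
Multiplications needed: 4 (4 lines after 4^1)

4^16 = 4294967296. Using exponentiation by squaring, this requires 4 multiplications. The key idea: if the exponent is even, square the half-power; if odd, multiply by the base once.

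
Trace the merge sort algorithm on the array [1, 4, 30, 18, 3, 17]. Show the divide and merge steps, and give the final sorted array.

Merge sort trace:

Split: [1, 4, 30, 18, 3, 17] -> [1, 4, 30] and [18, 3, 17]
  Split: [1, 4, 30] -> [1] and [4, 30]
    Split: [4, 30] -> [4] and [30]
    Merge: [4] + [30] -> [4, 30]
  Merge: [1] + [4, 30] -> [1, 4, 30]
  Split: [18, 3, 17] -> [18] and [3, 17]
    Split: [3, 17] -> [3] and [17]
    Merge: [3] + [17] -> [3, 17]
  Merge: [18] + [3, 17] -> [3, 17, 18]
Merge: [1, 4, 30] + [3, 17, 18] -> [1, 3, 4, 17, 18, 30]

Final sorted array: [1, 3, 4, 17, 18, 30]

The merge sort proceeds by recursively splitting the array and merging sorted halves.
After all merges, the sorted array is [1, 3, 4, 17, 18, 30].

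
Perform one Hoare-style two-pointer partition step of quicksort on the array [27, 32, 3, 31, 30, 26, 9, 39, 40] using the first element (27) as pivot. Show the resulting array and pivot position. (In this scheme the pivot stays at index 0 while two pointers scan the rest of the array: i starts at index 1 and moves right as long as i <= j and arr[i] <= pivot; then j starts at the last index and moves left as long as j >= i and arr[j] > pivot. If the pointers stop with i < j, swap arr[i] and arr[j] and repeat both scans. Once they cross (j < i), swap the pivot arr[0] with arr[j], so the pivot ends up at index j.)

Hoare-style two-pointer partition with pivot = 27:

Initial array: [27, 32, 3, 31, 30, 26, 9, 39, 40]

Pointers start at i = 1, j = 8.
i stops at index 1 (arr[1]=32 > 27), j stops at index 6 (arr[6]=9 <= 27): swap arr[1] and arr[6], array becomes [27, 9, 3, 31, 30, 26, 32, 39, 40]
i stops at index 3 (arr[3]=31 > 27), j stops at index 5 (arr[5]=26 <= 27): swap arr[3] and arr[5], array becomes [27, 9, 3, 26, 30, 31, 32, 39, 40]
i ends at 4, j ends at 3: the pointers have crossed (j < i), so scanning stops.

Swap pivot arr[0] with arr[3] to place pivot at position 3: [26, 9, 3, 27, 30, 31, 32, 39, 40]
Pivot position: 3

After partitioning with pivot 27, the array becomes [26, 9, 3, 27, 30, 31, 32, 39, 40]. The pivot is placed at index 3. All elements to the left of the pivot are <= 27, and all elements to the right are > 27.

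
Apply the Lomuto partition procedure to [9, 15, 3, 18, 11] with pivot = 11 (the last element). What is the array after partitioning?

Lomuto partition with pivot = 11:

Initial array: [9, 15, 3, 18, 11]

arr[0]=9 <= 11: swap with position 0, array becomes [9, 15, 3, 18, 11]
arr[1]=15 > 11: no swap
arr[2]=3 <= 11: swap with position 1, array becomes [9, 3, 15, 18, 11]
arr[3]=18 > 11: no swap

Place pivot at position 2: [9, 3, 11, 18, 15]
Pivot position: 2

After partitioning with pivot 11, the array becomes [9, 3, 11, 18, 15]. The pivot is placed at index 2. All elements to the left of the pivot are <= 11, and all elements to the right are > 11.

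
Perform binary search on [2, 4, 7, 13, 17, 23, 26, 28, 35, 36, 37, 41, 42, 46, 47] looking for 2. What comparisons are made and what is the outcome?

Binary search for 2 in [2, 4, 7, 13, 17, 23, 26, 28, 35, 36, 37, 41, 42, 46, 47]:

lo=0, hi=14, mid=7, arr[mid]=28 -> 28 > 2, search left half
lo=0, hi=6, mid=3, arr[mid]=13 -> 13 > 2, search left half
lo=0, hi=2, mid=1, arr[mid]=4 -> 4 > 2, search left half
lo=0, hi=0, mid=0, arr[mid]=2 -> Found target at index 0!

Binary search finds 2 at index 0 after 4 comparisons. The search repeatedly halves the search space by comparing with the middle element.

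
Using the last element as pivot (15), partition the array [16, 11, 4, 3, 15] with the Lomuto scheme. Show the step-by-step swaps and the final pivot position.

Lomuto partition with pivot = 15:

Initial array: [16, 11, 4, 3, 15]

arr[0]=16 > 15: no swap
arr[1]=11 <= 15: swap with position 0, array becomes [11, 16, 4, 3, 15]
arr[2]=4 <= 15: swap with position 1, array becomes [11, 4, 16, 3, 15]
arr[3]=3 <= 15: swap with position 2, array becomes [11, 4, 3, 16, 15]

Place pivot at position 3: [11, 4, 3, 15, 16]
Pivot position: 3

After partitioning with pivot 15, the array becomes [11, 4, 3, 15, 16]. The pivot is placed at index 3. All elements to the left of the pivot are <= 15, and all elements to the right are > 15.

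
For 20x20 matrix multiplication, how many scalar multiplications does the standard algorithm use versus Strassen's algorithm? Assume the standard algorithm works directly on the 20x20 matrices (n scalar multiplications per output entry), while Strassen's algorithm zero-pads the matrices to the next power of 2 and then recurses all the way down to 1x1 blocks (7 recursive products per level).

Matrix multiplication for 20x20 matrices:

Strassen's algorithm requires power-of-2 dimensions. Pad 20x20 to 32x32 (next power of 2).

Standard algorithm: 20^3 = 8000 multiplications
Strassen's algorithm: 7^(log2(32)) = 7^5 = 16807 multiplications
Difference: 8000 - 16807 = -8807 (Strassen uses MORE here due to padding overhead — for small or just-over-power-of-2 n, padding can outweigh the per-level savings)

Standard: 8000 multiplications (20^3). Strassen: 16807 multiplications (7^5, after padding to 32x32). Strassen reduces 8 recursive multiplications to 7 at each level.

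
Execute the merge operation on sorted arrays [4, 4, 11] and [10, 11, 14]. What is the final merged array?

Merging process:

Compare 4 vs 10: take 4 from left. Merged: [4]
Compare 4 vs 10: take 4 from left. Merged: [4, 4]
Compare 11 vs 10: take 10 from right. Merged: [4, 4, 10]
Compare 11 vs 11: take 11 from left. Merged: [4, 4, 10, 11]
Append remaining from right: [11, 14]. Merged: [4, 4, 10, 11, 11, 14]

Final merged array: [4, 4, 10, 11, 11, 14]
Total comparisons: 4

The merged array is [4, 4, 10, 11, 11, 14], requiring 4 comparisons. The merge step runs in O(n) time where n is the total number of elements.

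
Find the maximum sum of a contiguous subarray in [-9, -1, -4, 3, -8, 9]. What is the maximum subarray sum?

Using Kadane's algorithm on [-9, -1, -4, 3, -8, 9]:

Scanning through the array:
Position 1 (value -1): max_ending_here = -1, max_so_far = -1
Position 2 (value -4): max_ending_here = -4, max_so_far = -1
Position 3 (value 3): max_ending_here = 3, max_so_far = 3
Position 4 (value -8): max_ending_here = -5, max_so_far = 3
Position 5 (value 9): max_ending_here = 9, max_so_far = 9

Maximum subarray: [9]
Maximum sum: 9

The maximum subarray is [9] with sum 9. This subarray runs from index 5 to index 5.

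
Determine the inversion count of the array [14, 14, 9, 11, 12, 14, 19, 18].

Finding inversions in [14, 14, 9, 11, 12, 14, 19, 18]:

(0, 2): arr[0]=14 > arr[2]=9
(0, 3): arr[0]=14 > arr[3]=11
(0, 4): arr[0]=14 > arr[4]=12
(1, 2): arr[1]=14 > arr[2]=9
(1, 3): arr[1]=14 > arr[3]=11
(1, 4): arr[1]=14 > arr[4]=12
(6, 7): arr[6]=19 > arr[7]=18

Total inversions: 7

The array has 7 inversion(s): (0,2), (0,3), (0,4), (1,2), (1,3), (1,4), (6,7). Each pair (i,j) satisfies i < j and arr[i] > arr[j].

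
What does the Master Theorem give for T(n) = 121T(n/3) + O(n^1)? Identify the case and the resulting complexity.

Master Theorem for T(n) = 121T(n/3) + O(n^1):

a = 121, b = 3, c = 1
log_b(a) = log_3(121) = 4.3653

Case 1: c = 1 < log_3(121) = 4.3653
T(n) = O(n^(log_3 121))

For T(n) = 121T(n/3) + O(n^1): log_3(121) = 4.3653. This is Case 1 of the Master Theorem (c < log_b(a), work dominated by leaves), giving O(n^(log_3 121)).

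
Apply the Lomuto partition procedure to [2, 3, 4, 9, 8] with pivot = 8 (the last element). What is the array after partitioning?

Lomuto partition with pivot = 8:

Initial array: [2, 3, 4, 9, 8]

arr[0]=2 <= 8: swap with position 0, array becomes [2, 3, 4, 9, 8]
arr[1]=3 <= 8: swap with position 1, array becomes [2, 3, 4, 9, 8]
arr[2]=4 <= 8: swap with position 2, array becomes [2, 3, 4, 9, 8]
arr[3]=9 > 8: no swap

Place pivot at position 3: [2, 3, 4, 8, 9]
Pivot position: 3

After partitioning with pivot 8, the array becomes [2, 3, 4, 8, 9]. The pivot is placed at index 3. All elements to the left of the pivot are <= 8, and all elements to the right are > 8.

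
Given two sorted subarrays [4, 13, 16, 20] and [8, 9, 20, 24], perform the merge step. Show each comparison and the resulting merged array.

Merging process:

Compare 4 vs 8: take 4 from left. Merged: [4]
Compare 13 vs 8: take 8 from right. Merged: [4, 8]
Compare 13 vs 9: take 9 from right. Merged: [4, 8, 9]
Compare 13 vs 20: take 13 from left. Merged: [4, 8, 9, 13]
Compare 16 vs 20: take 16 from left. Merged: [4, 8, 9, 13, 16]
Compare 20 vs 20: take 20 from left. Merged: [4, 8, 9, 13, 16, 20]
Append remaining from right: [20, 24]. Merged: [4, 8, 9, 13, 16, 20, 20, 24]

Final merged array: [4, 8, 9, 13, 16, 20, 20, 24]
Total comparisons: 6

The merged array is [4, 8, 9, 13, 16, 20, 20, 24], requiring 6 comparisons. The merge step runs in O(n) time where n is the total number of elements.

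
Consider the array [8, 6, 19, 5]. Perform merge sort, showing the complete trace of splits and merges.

Merge sort trace:

Split: [8, 6, 19, 5] -> [8, 6] and [19, 5]
  Split: [8, 6] -> [8] and [6]
  Merge: [8] + [6] -> [6, 8]
  Split: [19, 5] -> [19] and [5]
  Merge: [19] + [5] -> [5, 19]
Merge: [6, 8] + [5, 19] -> [5, 6, 8, 19]

Final sorted array: [5, 6, 8, 19]

The merge sort proceeds by recursively splitting the array and merging sorted halves.
After all merges, the sorted array is [5, 6, 8, 19].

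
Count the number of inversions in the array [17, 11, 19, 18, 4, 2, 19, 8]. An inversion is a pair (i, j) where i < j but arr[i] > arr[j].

Finding inversions in [17, 11, 19, 18, 4, 2, 19, 8]:

(0, 1): arr[0]=17 > arr[1]=11
(0, 4): arr[0]=17 > arr[4]=4
(0, 5): arr[0]=17 > arr[5]=2
(0, 7): arr[0]=17 > arr[7]=8
(1, 4): arr[1]=11 > arr[4]=4
(1, 5): arr[1]=11 > arr[5]=2
(1, 7): arr[1]=11 > arr[7]=8
(2, 3): arr[2]=19 > arr[3]=18
(2, 4): arr[2]=19 > arr[4]=4
(2, 5): arr[2]=19 > arr[5]=2
(2, 7): arr[2]=19 > arr[7]=8
(3, 4): arr[3]=18 > arr[4]=4
(3, 5): arr[3]=18 > arr[5]=2
(3, 7): arr[3]=18 > arr[7]=8
(4, 5): arr[4]=4 > arr[5]=2
(6, 7): arr[6]=19 > arr[7]=8

Total inversions: 16

The array has 16 inversion(s): (0,1), (0,4), (0,5), (0,7), (1,4), (1,5), (1,7), (2,3), (2,4), (2,5), (2,7), (3,4), (3,5), (3,7), (4,5), (6,7). Each pair (i,j) satisfies i < j and arr[i] > arr[j].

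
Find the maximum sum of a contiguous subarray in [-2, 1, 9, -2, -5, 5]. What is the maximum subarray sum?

Using Kadane's algorithm on [-2, 1, 9, -2, -5, 5]:

Scanning through the array:
Position 1 (value 1): max_ending_here = 1, max_so_far = 1
Position 2 (value 9): max_ending_here = 10, max_so_far = 10
Position 3 (value -2): max_ending_here = 8, max_so_far = 10
Position 4 (value -5): max_ending_here = 3, max_so_far = 10
Position 5 (value 5): max_ending_here = 8, max_so_far = 10

Maximum subarray: [1, 9]
Maximum sum: 10

The maximum subarray is [1, 9] with sum 10. This subarray runs from index 1 to index 2.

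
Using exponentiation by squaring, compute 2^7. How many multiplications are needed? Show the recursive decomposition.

Computing 2^7 by squaring (build up from 2^1; each line after the first costs one multiplication):

2^1 = 2
2^2 = (2^1)^2 = 2^2 = 4
2^3 = 2 * 2^2 = 2 * 4 = 8
2^6 = (2^3)^2 = 8^2 = 64
2^7 = 2 * 2^6 = 2 * 64 = 128

Result: 128
Multiplications needed: 4 (4 lines after 2^1)

2^7 = 128. Using exponentiation by squaring, this requires 4 multiplications. The key idea: if the exponent is even, square the half-power; if odd, multiply by the base once.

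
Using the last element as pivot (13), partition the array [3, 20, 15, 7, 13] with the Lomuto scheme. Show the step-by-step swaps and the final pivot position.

Lomuto partition with pivot = 13:

Initial array: [3, 20, 15, 7, 13]

arr[0]=3 <= 13: swap with position 0, array becomes [3, 20, 15, 7, 13]
arr[1]=20 > 13: no swap
arr[2]=15 > 13: no swap
arr[3]=7 <= 13: swap with position 1, array becomes [3, 7, 15, 20, 13]

Place pivot at position 2: [3, 7, 13, 20, 15]
Pivot position: 2

After partitioning with pivot 13, the array becomes [3, 7, 13, 20, 15]. The pivot is placed at index 2. All elements to the left of the pivot are <= 13, and all elements to the right are > 13.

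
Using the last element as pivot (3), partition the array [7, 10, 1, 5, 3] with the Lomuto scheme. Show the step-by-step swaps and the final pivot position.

Lomuto partition with pivot = 3:

Initial array: [7, 10, 1, 5, 3]

arr[0]=7 > 3: no swap
arr[1]=10 > 3: no swap
arr[2]=1 <= 3: swap with position 0, array becomes [1, 10, 7, 5, 3]
arr[3]=5 > 3: no swap

Place pivot at position 1: [1, 3, 7, 5, 10]
Pivot position: 1

After partitioning with pivot 3, the array becomes [1, 3, 7, 5, 10]. The pivot is placed at index 1. All elements to the left of the pivot are <= 3, and all elements to the right are > 3.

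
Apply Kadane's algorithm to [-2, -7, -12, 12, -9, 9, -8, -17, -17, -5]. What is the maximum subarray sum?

Using Kadane's algorithm on [-2, -7, -12, 12, -9, 9, -8, -17, -17, -5]:

Scanning through the array:
Position 1 (value -7): max_ending_here = -7, max_so_far = -2
Position 2 (value -12): max_ending_here = -12, max_so_far = -2
Position 3 (value 12): max_ending_here = 12, max_so_far = 12
Position 4 (value -9): max_ending_here = 3, max_so_far = 12
Position 5 (value 9): max_ending_here = 12, max_so_far = 12
Position 6 (value -8): max_ending_here = 4, max_so_far = 12
Position 7 (value -17): max_ending_here = -13, max_so_far = 12
Position 8 (value -17): max_ending_here = -17, max_so_far = 12
Position 9 (value -5): max_ending_here = -5, max_so_far = 12

Maximum subarray: [12]
Maximum sum: 12

The maximum subarray is [12] with sum 12. This subarray runs from index 3 to index 3.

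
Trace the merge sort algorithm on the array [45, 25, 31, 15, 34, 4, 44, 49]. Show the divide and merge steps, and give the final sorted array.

Merge sort trace:

Split: [45, 25, 31, 15, 34, 4, 44, 49] -> [45, 25, 31, 15] and [34, 4, 44, 49]
  Split: [45, 25, 31, 15] -> [45, 25] and [31, 15]
    Split: [45, 25] -> [45] and [25]
    Merge: [45] + [25] -> [25, 45]
    Split: [31, 15] -> [31] and [15]
    Merge: [31] + [15] -> [15, 31]
  Merge: [25, 45] + [15, 31] -> [15, 25, 31, 45]
  Split: [34, 4, 44, 49] -> [34, 4] and [44, 49]
    Split: [34, 4] -> [34] and [4]
    Merge: [34] + [4] -> [4, 34]
    Split: [44, 49] -> [44] and [49]
    Merge: [44] + [49] -> [44, 49]
  Merge: [4, 34] + [44, 49] -> [4, 34, 44, 49]
Merge: [15, 25, 31, 45] + [4, 34, 44, 49] -> [4, 15, 25, 31, 34, 44, 45, 49]

Final sorted array: [4, 15, 25, 31, 34, 44, 45, 49]

The merge sort proceeds by recursively splitting the array and merging sorted halves.
After all merges, the sorted array is [4, 15, 25, 31, 34, 44, 45, 49].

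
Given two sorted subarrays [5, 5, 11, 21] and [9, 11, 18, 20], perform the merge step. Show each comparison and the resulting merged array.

Merging process:

Compare 5 vs 9: take 5 from left. Merged: [5]
Compare 5 vs 9: take 5 from left. Merged: [5, 5]
Compare 11 vs 9: take 9 from right. Merged: [5, 5, 9]
Compare 11 vs 11: take 11 from left. Merged: [5, 5, 9, 11]
Compare 21 vs 11: take 11 from right. Merged: [5, 5, 9, 11, 11]
Compare 21 vs 18: take 18 from right. Merged: [5, 5, 9, 11, 11, 18]
Compare 21 vs 20: take 20 from right. Merged: [5, 5, 9, 11, 11, 18, 20]
Append remaining from left: [21]. Merged: [5, 5, 9, 11, 11, 18, 20, 21]

Final merged array: [5, 5, 9, 11, 11, 18, 20, 21]
Total comparisons: 7

The merged array is [5, 5, 9, 11, 11, 18, 20, 21], requiring 7 comparisons. The merge step runs in O(n) time where n is the total number of elements.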